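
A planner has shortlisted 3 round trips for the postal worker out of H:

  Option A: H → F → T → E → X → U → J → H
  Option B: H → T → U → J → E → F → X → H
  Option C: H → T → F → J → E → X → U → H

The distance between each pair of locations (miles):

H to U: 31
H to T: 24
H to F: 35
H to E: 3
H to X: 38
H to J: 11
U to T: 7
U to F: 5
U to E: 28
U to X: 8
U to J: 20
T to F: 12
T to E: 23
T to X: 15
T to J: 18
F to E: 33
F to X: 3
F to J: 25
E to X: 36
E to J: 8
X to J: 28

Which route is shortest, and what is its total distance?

Option A: 35 + 12 + 23 + 36 + 8 + 20 + 11 = 145
Option B: 24 + 7 + 20 + 8 + 33 + 3 + 38 = 133
Option C: 24 + 12 + 25 + 8 + 36 + 8 + 31 = 144

Shortest is Option B, total 133 miles.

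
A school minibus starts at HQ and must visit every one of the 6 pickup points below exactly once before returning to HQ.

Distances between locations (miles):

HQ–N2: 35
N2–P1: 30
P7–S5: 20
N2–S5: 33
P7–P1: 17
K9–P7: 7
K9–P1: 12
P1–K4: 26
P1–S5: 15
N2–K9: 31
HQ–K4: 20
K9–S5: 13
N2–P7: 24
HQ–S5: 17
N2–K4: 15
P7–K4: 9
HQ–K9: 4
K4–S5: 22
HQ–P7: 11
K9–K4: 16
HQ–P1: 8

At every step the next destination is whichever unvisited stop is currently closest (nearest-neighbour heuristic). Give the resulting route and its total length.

At HQ the remaining stops are K9 4, P1 8, P7 11, S5 17, K4 20, N2 35; go to K9.
At K9 the remaining stops are P7 7, P1 12, S5 13, K4 16, N2 31; go to P7.
At P7 the remaining stops are K4 9, P1 17, S5 20, N2 24; go to K4.
At K4 the remaining stops are N2 15, S5 22, P1 26; go to N2.
At N2 the remaining stops are P1 30, S5 33; go to P1.
At P1 the remaining stops are S5 15; go to S5.
Return S5→HQ: 17.
Total = 4 + 7 + 9 + 15 + 30 + 15 + 17 = 97.

97 miles along HQ → K9 → P7 → K4 → N2 → P1 → S5 → HQ.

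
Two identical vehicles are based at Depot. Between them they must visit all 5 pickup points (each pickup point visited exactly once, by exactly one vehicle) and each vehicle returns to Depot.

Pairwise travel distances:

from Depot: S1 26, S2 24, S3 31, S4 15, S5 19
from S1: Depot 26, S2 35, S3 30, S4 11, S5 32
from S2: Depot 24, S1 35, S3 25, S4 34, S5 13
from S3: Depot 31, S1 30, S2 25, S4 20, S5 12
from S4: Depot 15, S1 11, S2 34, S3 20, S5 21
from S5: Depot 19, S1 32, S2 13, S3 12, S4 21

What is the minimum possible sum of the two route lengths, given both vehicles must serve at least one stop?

Minimum combined distance: 132.

Check every non-empty split of the stops between the two vehicles; for each half take its own optimal tour:
  {S1} + {S2, S3, S4, S5}: 52 + 84 = 136
  {S2} + {S1, S3, S4, S5}: 48 + 87 = 135
  {S1, S2} + {S3, S4, S5}: 85 + 66 = 151
  {S3} + {S1, S2, S4, S5}: 62 + 93 = 155
  {S1, S3} + {S2, S4, S5}: 87 + 73 = 160
  {S2, S3} + {S1, S4, S5}: 80 + 77 = 157
  … (15 splits in total)
  {S1, S4} + {S2, S3, S5}: 52 + 80 = 132  ← best
Best: vehicle 1 Depot → S1 → S4 → Depot = 52; vehicle 2 Depot → S2 → S3 → S5 → Depot = 80; combined 132.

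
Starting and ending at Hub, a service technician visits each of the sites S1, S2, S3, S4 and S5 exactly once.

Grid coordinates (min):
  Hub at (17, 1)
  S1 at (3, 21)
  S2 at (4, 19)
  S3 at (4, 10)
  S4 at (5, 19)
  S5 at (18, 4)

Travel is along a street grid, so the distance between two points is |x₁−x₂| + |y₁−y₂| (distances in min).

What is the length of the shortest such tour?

70 min — the shortest possible round trip.

With 5 stops there are 5!/2 = 60 distinct round trips (a route and its reverse cost the same).
Hub-S1-S2-S3-S4-S5-Hub: 34+3+9+10+28+4 = 88
Hub-S1-S2-S3-S5-S4-Hub: 34+3+9+20+28+30 = 124
Hub-S1-S2-S4-S3-S5-Hub: 34+3+1+10+20+4 = 72
Hub-S1-S2-S4-S5-S3-Hub: 34+3+1+28+20+22 = 108
Hub-S1-S2-S5-S3-S4-Hub: 34+3+29+20+10+30 = 126
Hub-S1-S2-S5-S4-S3-Hub: 34+3+29+28+10+22 = 126
Hub-S1-S3-S2-S4-S5-Hub: 34+12+9+1+28+4 = 88
Hub-S1-S3-S2-S5-S4-Hub: 34+12+9+29+28+30 = 142
Hub-S1-S3-S4-S2-S5-Hub: 34+12+10+1+29+4 = 90
Hub-S1-S3-S4-S5-S2-Hub: 34+12+10+28+29+31 = 144
Hub-S1-S3-S5-S2-S4-Hub: 34+12+20+29+1+30 = 126
Hub-S1-S3-S5-S4-S2-Hub: 34+12+20+28+1+31 = 126
Hub-S1-S4-S2-S3-S5-Hub: 34+4+1+9+20+4 = 72
Hub-S1-S4-S2-S5-S3-Hub: 34+4+1+29+20+22 = 110
… (46 more)
Hub-S3-S1-S2-S4-S5-Hub: 22+12+3+1+28+4 = 70  ← best
The minimum is 70.
One optimal route: Hub → S3 → S1 → S2 → S4 → S5 → Hub (or its reverse).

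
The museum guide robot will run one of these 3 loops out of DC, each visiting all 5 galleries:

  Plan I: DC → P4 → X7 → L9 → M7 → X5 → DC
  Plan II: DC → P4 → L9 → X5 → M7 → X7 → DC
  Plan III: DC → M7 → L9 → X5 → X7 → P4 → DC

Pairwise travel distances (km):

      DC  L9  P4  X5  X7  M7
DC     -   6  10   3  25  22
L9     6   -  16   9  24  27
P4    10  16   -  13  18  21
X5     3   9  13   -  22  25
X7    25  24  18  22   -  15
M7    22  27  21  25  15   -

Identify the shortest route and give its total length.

Shortest is Plan II, total 100 km.

Plan I: 10 + 18 + 24 + 27 + 25 + 3 = 107
Plan II: 10 + 16 + 9 + 25 + 15 + 25 = 100
Plan III: 22 + 27 + 9 + 22 + 18 + 10 = 108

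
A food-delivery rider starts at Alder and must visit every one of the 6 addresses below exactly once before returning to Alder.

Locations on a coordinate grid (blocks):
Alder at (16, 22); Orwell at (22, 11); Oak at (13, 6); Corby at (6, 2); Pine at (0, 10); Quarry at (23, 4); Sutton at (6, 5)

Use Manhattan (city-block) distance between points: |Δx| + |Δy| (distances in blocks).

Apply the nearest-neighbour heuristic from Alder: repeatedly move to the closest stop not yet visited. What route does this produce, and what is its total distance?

90 blocks along Alder → Orwell → Quarry → Oak → Sutton → Corby → Pine → Alder.

Alder → [Orwell:17 / Oak:19 / Quarry:25 / Sutton:27 / Pine:28 / Corby:30] → Orwell (17)
Orwell → [Quarry:8 / Oak:14 / Sutton:22 / Pine:23 / Corby:25] → Quarry (8)
Quarry → [Oak:12 / Sutton:18 / Corby:19 / Pine:29] → Oak (12)
Oak → [Sutton:8 / Corby:11 / Pine:17] → Sutton (8)
Sutton → [Corby:3 / Pine:11] → Corby (3)
Corby → [Pine:14] → Pine (14)
Return Pine→Alder: 28.
Total = 17 + 8 + 12 + 8 + 3 + 14 + 28 = 90.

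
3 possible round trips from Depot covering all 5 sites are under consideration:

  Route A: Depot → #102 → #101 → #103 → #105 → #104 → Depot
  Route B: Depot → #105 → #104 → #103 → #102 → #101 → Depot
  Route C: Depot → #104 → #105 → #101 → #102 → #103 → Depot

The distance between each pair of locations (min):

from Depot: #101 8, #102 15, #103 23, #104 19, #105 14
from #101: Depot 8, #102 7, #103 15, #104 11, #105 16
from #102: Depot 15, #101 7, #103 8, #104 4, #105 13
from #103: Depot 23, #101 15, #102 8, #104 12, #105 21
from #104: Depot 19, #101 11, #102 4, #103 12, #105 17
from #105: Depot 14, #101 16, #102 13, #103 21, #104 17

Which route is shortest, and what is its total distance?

Shortest is Route B, total 66 min.

Route A: 15 + 7 + 15 + 21 + 17 + 19 = 94
Route B: 14 + 17 + 12 + 8 + 7 + 8 = 66
Route C: 19 + 17 + 16 + 7 + 8 + 23 = 90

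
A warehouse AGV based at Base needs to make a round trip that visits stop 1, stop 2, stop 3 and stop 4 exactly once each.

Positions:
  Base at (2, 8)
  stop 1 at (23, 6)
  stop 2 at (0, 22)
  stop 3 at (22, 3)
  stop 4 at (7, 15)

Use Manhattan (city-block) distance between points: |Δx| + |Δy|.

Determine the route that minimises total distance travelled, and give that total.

There are 12 distinct closed tours to check (reversals are equivalent).
Base - stop 1 - stop 2 - stop 3 - stop 4 - Base: 23+39+41+27+12 = 142
Base - stop 1 - stop 2 - stop 4 - stop 3 - Base: 23+39+14+27+25 = 128
Base - stop 1 - stop 3 - stop 2 - stop 4 - Base: 23+4+41+14+12 = 94
Base - stop 1 - stop 3 - stop 4 - stop 2 - Base: 23+4+27+14+16 = 84
Base - stop 1 - stop 4 - stop 2 - stop 3 - Base: 23+25+14+41+25 = 128
Base - stop 1 - stop 4 - stop 3 - stop 2 - Base: 23+25+27+41+16 = 132
Base - stop 2 - stop 1 - stop 3 - stop 4 - Base: 16+39+4+27+12 = 98
Base - stop 2 - stop 1 - stop 4 - stop 3 - Base: 16+39+25+27+25 = 132
Base - stop 2 - stop 3 - stop 1 - stop 4 - Base: 16+41+4+25+12 = 98
Base - stop 2 - stop 4 - stop 1 - stop 3 - Base: 16+14+25+4+25 = 84
Base - stop 3 - stop 1 - stop 2 - stop 4 - Base: 25+4+39+14+12 = 94
Base - stop 3 - stop 2 - stop 1 - stop 4 - Base: 25+41+39+25+12 = 142
The minimum is 84.
One optimal route: Base → stop 1 → stop 3 → stop 4 → stop 2 → Base (or its reverse).

84 — the shortest possible round trip.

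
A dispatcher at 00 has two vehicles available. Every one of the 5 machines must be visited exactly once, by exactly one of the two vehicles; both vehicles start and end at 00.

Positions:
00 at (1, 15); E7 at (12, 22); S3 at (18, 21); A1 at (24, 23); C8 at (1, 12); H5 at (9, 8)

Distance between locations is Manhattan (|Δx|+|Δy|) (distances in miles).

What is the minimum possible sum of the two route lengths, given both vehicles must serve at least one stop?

There are 2^4 − 1 = 15 ways to divide the 5 stops into two non-empty groups. For each, the best each vehicle can do is its own shortest tour through its group:
  {E7} + {S3, A1, C8, H5}: 36 + 76 = 112
  {S3} + {E7, A1, C8, H5}: 46 + 76 = 122
  {E7, S3} + {A1, C8, H5}: 48 + 76 = 124
  {A1} + {E7, S3, C8, H5}: 62 + 62 = 124
  {E7, A1} + {S3, C8, H5}: 62 + 60 = 122
  {S3, A1} + {E7, C8, H5}: 62 + 50 = 112
  … (15 splits in total)
  {C8} + {E7, S3, A1, H5}: 6 + 76 = 82  ← best
Best: vehicle 1 00 → C8 → 00 = 6; vehicle 2 00 → E7 → A1 → S3 → H5 → 00 = 76; combined 82.

82 miles — the smallest possible combined total.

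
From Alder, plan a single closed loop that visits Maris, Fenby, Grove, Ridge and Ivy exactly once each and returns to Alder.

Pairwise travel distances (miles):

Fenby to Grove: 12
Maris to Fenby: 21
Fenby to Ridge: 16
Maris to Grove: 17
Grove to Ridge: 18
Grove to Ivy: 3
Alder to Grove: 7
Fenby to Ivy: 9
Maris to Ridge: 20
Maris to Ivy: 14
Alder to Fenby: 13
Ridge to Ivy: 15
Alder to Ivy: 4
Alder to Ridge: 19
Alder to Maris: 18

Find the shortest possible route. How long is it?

Alder→Maris→Fenby→Grove→Ridge→Ivy→Alder: 18+21+12+18+15+4 = 88
Alder→Maris→Fenby→Grove→Ivy→Ridge→Alder: 18+21+12+3+15+19 = 88
Alder→Maris→Fenby→Ridge→Grove→Ivy→Alder: 18+21+16+18+3+4 = 80
Alder→Maris→Fenby→Ridge→Ivy→Grove→Alder: 18+21+16+15+3+7 = 80
Alder→Maris→Fenby→Ivy→Grove→Ridge→Alder: 18+21+9+3+18+19 = 88
Alder→Maris→Fenby→Ivy→Ridge→Grove→Alder: 18+21+9+15+18+7 = 88
Alder→Maris→Grove→Fenby→Ridge→Ivy→Alder: 18+17+12+16+15+4 = 82
Alder→Maris→Grove→Fenby→Ivy→Ridge→Alder: 18+17+12+9+15+19 = 90
Alder→Maris→Grove→Ridge→Fenby→Ivy→Alder: 18+17+18+16+9+4 = 82
Alder→Maris→Grove→Ridge→Ivy→Fenby→Alder: 18+17+18+15+9+13 = 90
Alder→Maris→Grove→Ivy→Fenby→Ridge→Alder: 18+17+3+9+16+19 = 82
Alder→Maris→Grove→Ivy→Ridge→Fenby→Alder: 18+17+3+15+16+13 = 82
Alder→Maris→Ridge→Fenby→Grove→Ivy→Alder: 18+20+16+12+3+4 = 73
Alder→Maris→Ridge→Fenby→Ivy→Grove→Alder: 18+20+16+9+3+7 = 73
… (46 more)
The minimum is 73.
One optimal route: Alder → Maris → Ridge → Fenby → Grove → Ivy → Alder (or its reverse).

73 miles — the shortest possible round trip.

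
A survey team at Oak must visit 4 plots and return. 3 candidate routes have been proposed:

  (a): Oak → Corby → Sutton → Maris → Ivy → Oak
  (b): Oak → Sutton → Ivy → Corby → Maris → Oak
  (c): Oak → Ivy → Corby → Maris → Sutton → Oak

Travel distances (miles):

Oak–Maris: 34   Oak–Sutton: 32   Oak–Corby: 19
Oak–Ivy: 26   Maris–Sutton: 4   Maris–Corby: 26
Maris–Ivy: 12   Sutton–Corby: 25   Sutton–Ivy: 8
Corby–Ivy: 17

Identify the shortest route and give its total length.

86 miles — (a) is the shortest.

(a): 19 + 25 + 4 + 12 + 26 = 86
(b): 32 + 8 + 17 + 26 + 34 = 117
(c): 26 + 17 + 26 + 4 + 32 = 105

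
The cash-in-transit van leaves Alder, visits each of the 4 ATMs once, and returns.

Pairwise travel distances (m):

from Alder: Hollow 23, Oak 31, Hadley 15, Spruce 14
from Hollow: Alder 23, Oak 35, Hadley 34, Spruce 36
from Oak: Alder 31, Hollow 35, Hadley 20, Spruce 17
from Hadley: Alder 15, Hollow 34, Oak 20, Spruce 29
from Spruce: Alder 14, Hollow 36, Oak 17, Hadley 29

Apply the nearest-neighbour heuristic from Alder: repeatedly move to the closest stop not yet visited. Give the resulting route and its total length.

108 m along Alder → Spruce → Oak → Hadley → Hollow → Alder.

From Alder: distances to unvisited — Spruce=14, Hadley=15, Hollow=23, Oak=31. Nearest is Spruce (14).
From Spruce: distances to unvisited — Oak=17, Hadley=29, Hollow=36. Nearest is Oak (17).
From Oak: distances to unvisited — Hadley=20, Hollow=35. Nearest is Hadley (20).
From Hadley: distances to unvisited — Hollow=34. Nearest is Hollow (34).
Return Hollow→Alder: 23.
Total = 14 + 17 + 20 + 34 + 23 = 108.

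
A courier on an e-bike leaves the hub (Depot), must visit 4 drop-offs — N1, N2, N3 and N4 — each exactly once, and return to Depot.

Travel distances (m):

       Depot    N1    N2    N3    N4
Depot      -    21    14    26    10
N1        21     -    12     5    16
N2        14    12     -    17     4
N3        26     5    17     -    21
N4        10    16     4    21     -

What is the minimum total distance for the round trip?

Depot→N1→N2→N3→N4→Depot: 21+12+17+21+10 = 81
Depot→N1→N2→N4→N3→Depot: 21+12+4+21+26 = 84
Depot→N1→N3→N2→N4→Depot: 21+5+17+4+10 = 57
Depot→N1→N3→N4→N2→Depot: 21+5+21+4+14 = 65
Depot→N1→N4→N2→N3→Depot: 21+16+4+17+26 = 84
Depot→N1→N4→N3→N2→Depot: 21+16+21+17+14 = 89
Depot→N2→N1→N3→N4→Depot: 14+12+5+21+10 = 62
Depot→N2→N1→N4→N3→Depot: 14+12+16+21+26 = 89
Depot→N2→N3→N1→N4→Depot: 14+17+5+16+10 = 62
Depot→N2→N4→N1→N3→Depot: 14+4+16+5+26 = 65
Depot→N3→N1→N2→N4→Depot: 26+5+12+4+10 = 57
Depot→N3→N2→N1→N4→Depot: 26+17+12+16+10 = 81
The minimum is 57.
One optimal route: Depot → N1 → N3 → N2 → N4 → Depot (or its reverse).

57 m — the shortest possible round trip.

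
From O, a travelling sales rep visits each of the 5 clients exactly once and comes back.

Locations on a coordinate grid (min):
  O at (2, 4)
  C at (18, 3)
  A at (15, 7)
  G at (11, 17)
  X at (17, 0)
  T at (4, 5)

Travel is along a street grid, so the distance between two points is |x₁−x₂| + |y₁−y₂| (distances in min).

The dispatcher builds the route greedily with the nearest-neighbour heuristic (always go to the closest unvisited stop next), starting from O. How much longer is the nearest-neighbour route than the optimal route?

From O: T=3, A=16, C=17, X=19, G=22 → choose T (3).
From T: A=13, C=16, X=18, G=19 → choose A (13).
From A: C=7, X=9, G=14 → choose C (7).
From C: X=4, G=21 → choose X (4).
From X: G=23 → choose G (23).
NN route O → T → A → C → X → G → O costs 72.
Optimal: O → C → X → A → G → T → O costs 66 (by enumerating all 60 distinct tours).
Excess = 72 − 66 = 6.

Excess over optimum: 6 min.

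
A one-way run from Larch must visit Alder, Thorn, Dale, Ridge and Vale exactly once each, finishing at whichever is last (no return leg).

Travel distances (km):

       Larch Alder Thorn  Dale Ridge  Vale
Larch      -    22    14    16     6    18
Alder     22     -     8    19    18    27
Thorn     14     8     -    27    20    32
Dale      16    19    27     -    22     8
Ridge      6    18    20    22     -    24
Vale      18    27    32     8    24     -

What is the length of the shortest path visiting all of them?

Minimum one-way distance = 61 km.

There are 5! = 120 possible orderings.
Larch→Alder→Thorn→Dale→Ridge→Vale: 22+8+27+22+24 = 103
Larch→Alder→Thorn→Dale→Vale→Ridge: 22+8+27+8+24 = 89
Larch→Alder→Thorn→Ridge→Dale→Vale: 22+8+20+22+8 = 80
Larch→Alder→Thorn→Ridge→Vale→Dale: 22+8+20+24+8 = 82
Larch→Alder→Thorn→Vale→Dale→Ridge: 22+8+32+8+22 = 92
Larch→Alder→Thorn→Vale→Ridge→Dale: 22+8+32+24+22 = 108
Larch→Alder→Dale→Thorn→Ridge→Vale: 22+19+27+20+24 = 112
Larch→Alder→Dale→Thorn→Vale→Ridge: 22+19+27+32+24 = 124
Larch→Alder→Dale→Ridge→Thorn→Vale: 22+19+22+20+32 = 115
Larch→Alder→Dale→Ridge→Vale→Thorn: 22+19+22+24+32 = 119
Larch→Alder→Dale→Vale→Thorn→Ridge: 22+19+8+32+20 = 101
Larch→Alder→Dale→Vale→Ridge→Thorn: 22+19+8+24+20 = 93
Larch→Alder→Ridge→Thorn→Dale→Vale: 22+18+20+27+8 = 95
Larch→Alder→Ridge→Thorn→Vale→Dale: 22+18+20+32+8 = 100
… (106 more)
Larch→Ridge→Thorn→Alder→Dale→Vale: 6+20+8+19+8 = 61  ← best
The minimum is 61.
One shortest path: Larch → Ridge → Thorn → Alder → Dale → Vale.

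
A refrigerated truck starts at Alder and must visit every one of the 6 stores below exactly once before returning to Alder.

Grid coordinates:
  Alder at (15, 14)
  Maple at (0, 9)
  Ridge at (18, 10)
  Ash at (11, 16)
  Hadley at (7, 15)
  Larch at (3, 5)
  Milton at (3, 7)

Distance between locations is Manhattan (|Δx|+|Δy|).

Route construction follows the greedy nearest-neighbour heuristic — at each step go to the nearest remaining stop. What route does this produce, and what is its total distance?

At Alder the remaining stops are Ash 6, Ridge 7, Hadley 9, Milton 19, Maple 20, Larch 21; go to Ash.
At Ash the remaining stops are Hadley 5, Ridge 13, Milton 17, Maple 18, Larch 19; go to Hadley.
At Hadley the remaining stops are Milton 12, Maple 13, Larch 14, Ridge 16; go to Milton.
At Milton the remaining stops are Larch 2, Maple 5, Ridge 18; go to Larch.
At Larch the remaining stops are Maple 7, Ridge 20; go to Maple.
At Maple the remaining stops are Ridge 19; go to Ridge.
Return Ridge→Alder: 7.
Total = 6 + 5 + 12 + 2 + 7 + 19 + 7 = 58.

Total distance 58 via the nearest-neighbour route Alder → Ash → Hadley → Milton → Larch → Maple → Ridge → Alder.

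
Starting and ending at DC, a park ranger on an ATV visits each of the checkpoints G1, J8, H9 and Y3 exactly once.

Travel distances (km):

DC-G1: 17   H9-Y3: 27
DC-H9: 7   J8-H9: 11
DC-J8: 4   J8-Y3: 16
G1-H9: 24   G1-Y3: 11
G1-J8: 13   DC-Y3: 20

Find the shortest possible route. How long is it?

Shortest round trip = 62 km.

DC - G1 - J8 - H9 - Y3 - DC: 17+13+11+27+20 = 88
DC - G1 - J8 - Y3 - H9 - DC: 17+13+16+27+7 = 80
DC - G1 - H9 - J8 - Y3 - DC: 17+24+11+16+20 = 88
DC - G1 - H9 - Y3 - J8 - DC: 17+24+27+16+4 = 88
DC - G1 - Y3 - J8 - H9 - DC: 17+11+16+11+7 = 62
DC - G1 - Y3 - H9 - J8 - DC: 17+11+27+11+4 = 70
DC - J8 - G1 - H9 - Y3 - DC: 4+13+24+27+20 = 88
DC - J8 - G1 - Y3 - H9 - DC: 4+13+11+27+7 = 62
DC - J8 - H9 - G1 - Y3 - DC: 4+11+24+11+20 = 70
DC - J8 - Y3 - G1 - H9 - DC: 4+16+11+24+7 = 62
DC - H9 - G1 - J8 - Y3 - DC: 7+24+13+16+20 = 80
DC - H9 - J8 - G1 - Y3 - DC: 7+11+13+11+20 = 62
The minimum is 62.
One optimal route: DC → G1 → Y3 → J8 → H9 → DC (or its reverse).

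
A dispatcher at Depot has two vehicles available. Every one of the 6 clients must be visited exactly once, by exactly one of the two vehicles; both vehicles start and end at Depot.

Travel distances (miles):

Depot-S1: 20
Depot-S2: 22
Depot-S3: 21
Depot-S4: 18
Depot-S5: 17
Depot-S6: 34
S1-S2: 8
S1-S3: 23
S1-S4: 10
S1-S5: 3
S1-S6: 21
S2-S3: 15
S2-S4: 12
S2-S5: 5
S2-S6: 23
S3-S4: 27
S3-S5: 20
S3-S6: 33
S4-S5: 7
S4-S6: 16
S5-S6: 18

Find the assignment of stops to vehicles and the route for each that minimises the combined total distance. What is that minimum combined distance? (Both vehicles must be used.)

Check every non-empty split of the stops between the two vehicles; for each half take its own optimal tour:
  {S1} + {S2, S3, S4, S5, S6}: 40 + 93 = 133
  {S2} + {S1, S3, S4, S5, S6}: 44 + 99 = 143
  {S1, S2} + {S3, S4, S5, S6}: 50 + 93 = 143
  {S3} + {S1, S2, S4, S5, S6}: 42 + 85 = 127
  {S1, S3} + {S2, S4, S5, S6}: 64 + 79 = 143
  {S2, S3} + {S1, S4, S5, S6}: 58 + 75 = 133
  … (31 splits in total)
Best: vehicle 1 Depot → S3 → Depot = 42; vehicle 2 Depot → S1 → S2 → S5 → S6 → S4 → Depot = 85; combined 127.

Minimum combined distance: 127 miles.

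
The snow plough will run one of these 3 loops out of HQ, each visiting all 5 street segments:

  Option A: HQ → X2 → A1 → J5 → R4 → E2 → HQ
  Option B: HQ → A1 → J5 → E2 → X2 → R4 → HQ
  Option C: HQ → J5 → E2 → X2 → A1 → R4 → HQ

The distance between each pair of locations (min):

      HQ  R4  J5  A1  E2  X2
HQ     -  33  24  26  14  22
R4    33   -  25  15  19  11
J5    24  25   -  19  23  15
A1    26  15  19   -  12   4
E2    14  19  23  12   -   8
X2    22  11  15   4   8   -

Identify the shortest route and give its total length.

Option A: 22 + 4 + 19 + 25 + 19 + 14 = 103
Option B: 26 + 19 + 23 + 8 + 11 + 33 = 120
Option C: 24 + 23 + 8 + 4 + 15 + 33 = 107

Shortest is Option A, total 103 min.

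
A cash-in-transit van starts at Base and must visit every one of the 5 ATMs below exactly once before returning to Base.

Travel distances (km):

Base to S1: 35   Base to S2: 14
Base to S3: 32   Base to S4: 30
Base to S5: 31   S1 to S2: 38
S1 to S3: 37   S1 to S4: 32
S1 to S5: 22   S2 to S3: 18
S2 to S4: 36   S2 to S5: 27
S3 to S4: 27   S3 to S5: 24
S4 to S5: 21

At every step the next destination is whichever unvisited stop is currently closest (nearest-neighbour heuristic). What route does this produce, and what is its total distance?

At Base the remaining stops are S2 14, S4 30, S5 31, S3 32, S1 35; go to S2.
At S2 the remaining stops are S3 18, S5 27, S4 36, S1 38; go to S3.
At S3 the remaining stops are S5 24, S4 27, S1 37; go to S5.
At S5 the remaining stops are S4 21, S1 22; go to S4.
At S4 the remaining stops are S1 32; go to S1.
Return S1→Base: 35.
Total = 14 + 18 + 24 + 21 + 32 + 35 = 144.

144 km along Base → S2 → S3 → S5 → S4 → S1 → Base.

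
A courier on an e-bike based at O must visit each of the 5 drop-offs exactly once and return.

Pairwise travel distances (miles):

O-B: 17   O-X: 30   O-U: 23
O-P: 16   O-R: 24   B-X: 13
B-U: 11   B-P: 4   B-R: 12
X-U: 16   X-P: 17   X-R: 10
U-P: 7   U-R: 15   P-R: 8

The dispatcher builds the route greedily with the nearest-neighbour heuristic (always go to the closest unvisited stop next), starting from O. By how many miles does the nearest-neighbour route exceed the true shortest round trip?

8 miles longer than the optimal tour.

O: P=16, B=17, U=23, R=24, X=30 ⇒ P
P: B=4, U=7, R=8, X=17 ⇒ B
B: U=11, R=12, X=13 ⇒ U
U: R=15, X=16 ⇒ R
R: X=10 ⇒ X
NN route O → P → B → U → R → X → O costs 86.
Optimal: O → B → X → R → U → P → O costs 78 (by enumerating all 60 distinct tours).
Excess = 86 − 78 = 8.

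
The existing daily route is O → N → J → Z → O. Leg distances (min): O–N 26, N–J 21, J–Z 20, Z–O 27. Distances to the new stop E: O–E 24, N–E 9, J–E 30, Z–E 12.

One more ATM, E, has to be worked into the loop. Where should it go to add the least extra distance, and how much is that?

Adding 7 min by placing E on the O–N leg.

Insertion cost between consecutive stops i–j is d(i,E) + d(E,j) − d(i,j):
  between O and N: 24 + 9 − 26 = 7
  between N and J: 9 + 30 − 21 = 18
  between J and Z: 30 + 12 − 20 = 22
  between Z and O: 12 + 24 − 27 = 9
Cheapest insertion is between O and N, adding 7.
New total = 94 + 7 = 101.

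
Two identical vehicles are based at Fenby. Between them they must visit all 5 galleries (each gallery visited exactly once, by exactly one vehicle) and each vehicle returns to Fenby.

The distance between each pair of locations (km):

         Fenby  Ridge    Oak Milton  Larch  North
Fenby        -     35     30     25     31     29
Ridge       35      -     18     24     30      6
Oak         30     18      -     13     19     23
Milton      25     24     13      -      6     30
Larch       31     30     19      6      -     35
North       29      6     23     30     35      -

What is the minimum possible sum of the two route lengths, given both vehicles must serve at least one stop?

Try each way of splitting the stops between the two vehicles (each non-empty) and, for each split, find the best tour for each vehicle:
  {Ridge} + {Oak, Milton, Larch, North}: 70 + 102 = 172
  {Oak} + {Ridge, Milton, Larch, North}: 60 + 96 = 156
  {Ridge, Oak} + {Milton, Larch, North}: 83 + 95 = 178
  {Milton} + {Ridge, Oak, Larch, North}: 50 + 103 = 153
  {Ridge, Milton} + {Oak, Larch, North}: 84 + 102 = 186
  {Oak, Milton} + {Ridge, Larch, North}: 68 + 96 = 164
  … (15 splits in total)
  {Milton, Larch} + {Ridge, Oak, North}: 62 + 83 = 145  ← best
Best: vehicle 1 Fenby → Milton → Larch → Fenby = 62; vehicle 2 Fenby → Oak → Ridge → North → Fenby = 83; combined 145.

145 km — the smallest possible combined total.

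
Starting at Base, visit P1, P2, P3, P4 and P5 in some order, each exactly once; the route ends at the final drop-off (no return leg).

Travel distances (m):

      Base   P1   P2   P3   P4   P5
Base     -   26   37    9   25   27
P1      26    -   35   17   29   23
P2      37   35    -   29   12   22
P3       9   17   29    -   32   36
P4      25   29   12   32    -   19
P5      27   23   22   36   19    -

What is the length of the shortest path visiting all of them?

80 m — the minimum one-way total.

There are 5! = 120 possible orderings.
Base → P1 → P2 → P3 → P4 → P5: 26+35+29+32+19 = 141
Base → P1 → P2 → P3 → P5 → P4: 26+35+29+36+19 = 145
Base → P1 → P2 → P4 → P3 → P5: 26+35+12+32+36 = 141
Base → P1 → P2 → P4 → P5 → P3: 26+35+12+19+36 = 128
Base → P1 → P2 → P5 → P3 → P4: 26+35+22+36+32 = 151
Base → P1 → P2 → P5 → P4 → P3: 26+35+22+19+32 = 134
Base → P1 → P3 → P2 → P4 → P5: 26+17+29+12+19 = 103
Base → P1 → P3 → P2 → P5 → P4: 26+17+29+22+19 = 113
Base → P1 → P3 → P4 → P2 → P5: 26+17+32+12+22 = 109
Base → P1 → P3 → P4 → P5 → P2: 26+17+32+19+22 = 116
Base → P1 → P3 → P5 → P2 → P4: 26+17+36+22+12 = 113
Base → P1 → P3 → P5 → P4 → P2: 26+17+36+19+12 = 110
Base → P1 → P4 → P2 → P3 → P5: 26+29+12+29+36 = 132
Base → P1 → P4 → P2 → P5 → P3: 26+29+12+22+36 = 125
… (106 more)
Base → P3 → P1 → P5 → P4 → P2: 9+17+23+19+12 = 80  ← best
The minimum is 80.
One shortest path: Base → P3 → P1 → P5 → P4 → P2.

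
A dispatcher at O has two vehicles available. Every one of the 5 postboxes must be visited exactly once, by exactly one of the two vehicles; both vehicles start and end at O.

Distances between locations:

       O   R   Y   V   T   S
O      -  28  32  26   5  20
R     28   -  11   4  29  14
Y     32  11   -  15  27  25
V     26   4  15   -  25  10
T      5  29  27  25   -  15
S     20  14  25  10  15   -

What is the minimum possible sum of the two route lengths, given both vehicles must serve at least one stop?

Minimum combined distance: 87.

There are 2^4 − 1 = 15 ways to divide the 5 stops into two non-empty groups. For each, the best each vehicle can do is its own shortest tour through its group:
  {R} + {Y, V, T, S}: 56 + 77 = 133
  {Y} + {R, V, T, S}: 64 + 62 = 126
  {R, Y} + {V, T, S}: 71 + 56 = 127
  {V} + {R, Y, T, S}: 52 + 77 = 129
  {R, V} + {Y, T, S}: 58 + 77 = 135
  {Y, V} + {R, T, S}: 73 + 62 = 135
  … (15 splits in total)
  {T} + {R, Y, V, S}: 10 + 77 = 87  ← best
Best: vehicle 1 O → T → O = 10; vehicle 2 O → Y → R → V → S → O = 77; combined 87.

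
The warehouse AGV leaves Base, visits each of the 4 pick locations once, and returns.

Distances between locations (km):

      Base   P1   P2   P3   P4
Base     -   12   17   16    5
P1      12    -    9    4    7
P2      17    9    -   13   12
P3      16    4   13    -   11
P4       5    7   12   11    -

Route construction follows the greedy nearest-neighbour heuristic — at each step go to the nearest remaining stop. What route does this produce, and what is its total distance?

From Base: distances to unvisited — P4=5, P1=12, P3=16, P2=17. Nearest is P4 (5).
From P4: distances to unvisited — P1=7, P3=11, P2=12. Nearest is P1 (7).
From P1: distances to unvisited — P3=4, P2=9. Nearest is P3 (4).
From P3: distances to unvisited — P2=13. Nearest is P2 (13).
Return P2→Base: 17.
Total = 5 + 7 + 4 + 13 + 17 = 46.

Nearest-neighbour total = 46 km; route Base → P4 → P1 → P3 → P2 → Base.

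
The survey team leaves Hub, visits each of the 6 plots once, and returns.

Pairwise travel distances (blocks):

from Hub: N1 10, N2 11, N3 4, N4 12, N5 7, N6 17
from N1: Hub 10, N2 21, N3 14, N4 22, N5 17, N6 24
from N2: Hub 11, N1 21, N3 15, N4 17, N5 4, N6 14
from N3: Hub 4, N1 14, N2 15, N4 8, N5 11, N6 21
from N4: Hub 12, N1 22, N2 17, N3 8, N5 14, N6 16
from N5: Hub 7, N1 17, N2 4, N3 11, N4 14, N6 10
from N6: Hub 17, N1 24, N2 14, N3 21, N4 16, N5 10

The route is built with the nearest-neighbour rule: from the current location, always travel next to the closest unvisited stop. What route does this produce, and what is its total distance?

At Hub the remaining stops are N3 4, N5 7, N1 10, N2 11, N4 12, N6 17; go to N3.
At N3 the remaining stops are N4 8, N5 11, N1 14, N2 15, N6 21; go to N4.
At N4 the remaining stops are N5 14, N6 16, N2 17, N1 22; go to N5.
At N5 the remaining stops are N2 4, N6 10, N1 17; go to N2.
At N2 the remaining stops are N6 14, N1 21; go to N6.
At N6 the remaining stops are N1 24; go to N1.
Return N1→Hub: 10.
Total = 4 + 8 + 14 + 4 + 14 + 24 + 10 = 78.

Total distance 78 blocks via the nearest-neighbour route Hub → N3 → N4 → N5 → N2 → N6 → N1 → Hub.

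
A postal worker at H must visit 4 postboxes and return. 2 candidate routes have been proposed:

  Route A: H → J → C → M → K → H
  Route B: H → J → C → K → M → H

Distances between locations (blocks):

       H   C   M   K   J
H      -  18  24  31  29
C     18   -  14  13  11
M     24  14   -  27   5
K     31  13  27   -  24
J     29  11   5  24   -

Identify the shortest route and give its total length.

Route A: 29 + 11 + 14 + 27 + 31 = 112
Route B: 29 + 11 + 13 + 27 + 24 = 104

Shortest is Route B, total 104 blocks.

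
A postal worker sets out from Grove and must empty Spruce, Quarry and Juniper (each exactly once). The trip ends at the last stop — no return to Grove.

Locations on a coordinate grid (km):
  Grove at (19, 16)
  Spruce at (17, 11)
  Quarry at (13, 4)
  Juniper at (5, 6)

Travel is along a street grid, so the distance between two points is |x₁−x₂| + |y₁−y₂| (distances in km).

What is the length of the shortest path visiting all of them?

Minimum one-way distance = 28 km.

There are 3! = 6 possible orderings.
Grove→Spruce→Quarry→Juniper: 7+11+10 = 28
Grove→Spruce→Juniper→Quarry: 7+17+10 = 34
Grove→Quarry→Spruce→Juniper: 18+11+17 = 46
Grove→Quarry→Juniper→Spruce: 18+10+17 = 45
Grove→Juniper→Spruce→Quarry: 24+17+11 = 52
Grove→Juniper→Quarry→Spruce: 24+10+11 = 45
The minimum is 28.
One shortest path: Grove → Spruce → Quarry → Juniper.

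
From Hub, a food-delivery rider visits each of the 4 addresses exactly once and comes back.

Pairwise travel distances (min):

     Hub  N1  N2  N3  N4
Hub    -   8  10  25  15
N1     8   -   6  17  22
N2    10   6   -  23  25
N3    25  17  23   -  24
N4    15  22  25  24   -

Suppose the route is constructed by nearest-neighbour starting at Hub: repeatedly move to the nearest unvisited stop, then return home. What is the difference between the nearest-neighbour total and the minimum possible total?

Hub: N1=8, N2=10, N4=15, N3=25 ⇒ N1
N1: N2=6, N3=17, N4=22 ⇒ N2
N2: N3=23, N4=25 ⇒ N3
N3: N4=24 ⇒ N4
NN route Hub → N1 → N2 → N3 → N4 → Hub costs 76.
Optimal: Hub → N2 → N1 → N3 → N4 → Hub costs 72 (by enumerating all 12 distinct tours).
Excess = 76 − 72 = 4.

The nearest-neighbour route is 4 min longer than optimal.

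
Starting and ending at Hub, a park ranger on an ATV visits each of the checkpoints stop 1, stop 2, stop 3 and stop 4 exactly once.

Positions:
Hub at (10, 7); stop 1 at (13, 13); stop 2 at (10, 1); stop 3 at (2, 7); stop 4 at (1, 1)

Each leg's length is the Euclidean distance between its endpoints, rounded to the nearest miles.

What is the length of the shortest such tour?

With 4 stops there are 4!/2 = 12 distinct round trips (a route and its reverse cost the same).
Hub - stop 1 - stop 2 - stop 3 - stop 4 - Hub: 7+12+10+6+11 = 46
Hub - stop 1 - stop 2 - stop 4 - stop 3 - Hub: 7+12+9+6+8 = 42
Hub - stop 1 - stop 3 - stop 2 - stop 4 - Hub: 7+13+10+9+11 = 50
Hub - stop 1 - stop 3 - stop 4 - stop 2 - Hub: 7+13+6+9+6 = 41
Hub - stop 1 - stop 4 - stop 2 - stop 3 - Hub: 7+17+9+10+8 = 51
Hub - stop 1 - stop 4 - stop 3 - stop 2 - Hub: 7+17+6+10+6 = 46
Hub - stop 2 - stop 1 - stop 3 - stop 4 - Hub: 6+12+13+6+11 = 48
Hub - stop 2 - stop 1 - stop 4 - stop 3 - Hub: 6+12+17+6+8 = 49
Hub - stop 2 - stop 3 - stop 1 - stop 4 - Hub: 6+10+13+17+11 = 57
Hub - stop 2 - stop 4 - stop 1 - stop 3 - Hub: 6+9+17+13+8 = 53
Hub - stop 3 - stop 1 - stop 2 - stop 4 - Hub: 8+13+12+9+11 = 53
Hub - stop 3 - stop 2 - stop 1 - stop 4 - Hub: 8+10+12+17+11 = 58
The minimum is 41.
One optimal route: Hub → stop 1 → stop 3 → stop 4 → stop 2 → Hub (or its reverse).

Minimum total distance: 41 miles.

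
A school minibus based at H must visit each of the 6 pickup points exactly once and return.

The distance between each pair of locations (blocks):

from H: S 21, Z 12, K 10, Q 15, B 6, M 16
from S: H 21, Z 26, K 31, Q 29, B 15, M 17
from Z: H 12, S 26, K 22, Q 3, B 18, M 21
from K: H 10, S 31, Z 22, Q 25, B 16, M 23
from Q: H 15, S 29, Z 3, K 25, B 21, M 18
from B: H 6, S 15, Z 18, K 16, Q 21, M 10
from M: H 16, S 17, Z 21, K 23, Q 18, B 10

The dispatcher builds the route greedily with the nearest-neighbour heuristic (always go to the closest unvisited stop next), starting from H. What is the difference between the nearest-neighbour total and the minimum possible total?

From H: B=6, K=10, Z=12, Q=15, M=16, S=21 → choose B (6).
From B: M=10, S=15, K=16, Z=18, Q=21 → choose M (10).
From M: S=17, Q=18, Z=21, K=23 → choose S (17).
From S: Z=26, Q=29, K=31 → choose Z (26).
From Z: Q=3, K=22 → choose Q (3).
From Q: K=25 → choose K (25).
NN route H → B → M → S → Z → Q → K → H costs 97.
Optimal: H → Z → Q → M → S → B → K → H costs 91 (by enumerating all 360 distinct tours).
Excess = 97 − 91 = 6.

The nearest-neighbour route is 6 blocks longer than optimal.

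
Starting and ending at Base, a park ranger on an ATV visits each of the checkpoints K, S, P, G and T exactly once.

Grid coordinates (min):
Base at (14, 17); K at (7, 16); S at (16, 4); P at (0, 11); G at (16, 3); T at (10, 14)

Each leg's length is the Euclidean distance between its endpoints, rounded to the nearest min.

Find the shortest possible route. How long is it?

There are 60 distinct closed tours to check (reversals are equivalent).
Base → K → S → P → G → T → Base: 7+15+17+18+13+5 = 75
Base → K → S → P → T → G → Base: 7+15+17+10+13+14 = 76
Base → K → S → G → P → T → Base: 7+15+1+18+10+5 = 56
Base → K → S → G → T → P → Base: 7+15+1+13+10+15 = 61
Base → K → S → T → P → G → Base: 7+15+12+10+18+14 = 76
Base → K → S → T → G → P → Base: 7+15+12+13+18+15 = 80
Base → K → P → S → G → T → Base: 7+9+17+1+13+5 = 52
Base → K → P → S → T → G → Base: 7+9+17+12+13+14 = 72
Base → K → P → G → S → T → Base: 7+9+18+1+12+5 = 52
Base → K → P → G → T → S → Base: 7+9+18+13+12+13 = 72
Base → K → P → T → S → G → Base: 7+9+10+12+1+14 = 53
Base → K → P → T → G → S → Base: 7+9+10+13+1+13 = 53
Base → K → G → S → P → T → Base: 7+16+1+17+10+5 = 56
Base → K → G → S → T → P → Base: 7+16+1+12+10+15 = 61
… (46 more)
Base → S → G → P → K → T → Base: 13+1+18+9+4+5 = 50  ← best
The minimum is 50.
One optimal route: Base → S → G → P → K → T → Base (or its reverse).

Shortest round trip = 50 min.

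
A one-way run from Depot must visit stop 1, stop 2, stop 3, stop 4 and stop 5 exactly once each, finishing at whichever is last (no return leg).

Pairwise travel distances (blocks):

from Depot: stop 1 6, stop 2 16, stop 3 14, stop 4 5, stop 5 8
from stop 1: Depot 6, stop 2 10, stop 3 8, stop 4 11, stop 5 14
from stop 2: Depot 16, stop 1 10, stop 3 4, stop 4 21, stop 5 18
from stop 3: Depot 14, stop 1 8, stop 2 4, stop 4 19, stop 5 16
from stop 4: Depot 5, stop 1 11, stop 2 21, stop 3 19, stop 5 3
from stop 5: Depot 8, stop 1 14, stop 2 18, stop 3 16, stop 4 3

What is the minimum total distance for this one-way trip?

34 blocks — the minimum one-way total.

There are 5! = 120 possible orderings.
Depot→stop 1→stop 2→stop 3→stop 4→stop 5: 6+10+4+19+3 = 42
Depot→stop 1→stop 2→stop 3→stop 5→stop 4: 6+10+4+16+3 = 39
Depot→stop 1→stop 2→stop 4→stop 3→stop 5: 6+10+21+19+16 = 72
Depot→stop 1→stop 2→stop 4→stop 5→stop 3: 6+10+21+3+16 = 56
Depot→stop 1→stop 2→stop 5→stop 3→stop 4: 6+10+18+16+19 = 69
Depot→stop 1→stop 2→stop 5→stop 4→stop 3: 6+10+18+3+19 = 56
Depot→stop 1→stop 3→stop 2→stop 4→stop 5: 6+8+4+21+3 = 42
Depot→stop 1→stop 3→stop 2→stop 5→stop 4: 6+8+4+18+3 = 39
Depot→stop 1→stop 3→stop 4→stop 2→stop 5: 6+8+19+21+18 = 72
Depot→stop 1→stop 3→stop 4→stop 5→stop 2: 6+8+19+3+18 = 54
Depot→stop 1→stop 3→stop 5→stop 2→stop 4: 6+8+16+18+21 = 69
Depot→stop 1→stop 3→stop 5→stop 4→stop 2: 6+8+16+3+21 = 54
Depot→stop 1→stop 4→stop 2→stop 3→stop 5: 6+11+21+4+16 = 58
Depot→stop 1→stop 4→stop 2→stop 5→stop 3: 6+11+21+18+16 = 72
… (106 more)
Depot→stop 4→stop 5→stop 1→stop 3→stop 2: 5+3+14+8+4 = 34  ← best
The minimum is 34.
One shortest path: Depot → stop 4 → stop 5 → stop 1 → stop 3 → stop 2.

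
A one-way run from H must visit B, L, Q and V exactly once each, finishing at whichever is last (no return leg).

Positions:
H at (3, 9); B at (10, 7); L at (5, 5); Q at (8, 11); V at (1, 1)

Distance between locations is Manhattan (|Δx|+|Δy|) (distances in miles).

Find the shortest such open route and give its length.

Minimum one-way distance = 28 miles.

There are 4! = 24 possible orderings.
H→B→L→Q→V: 9+7+9+17 = 42
H→B→L→V→Q: 9+7+8+17 = 41
H→B→Q→L→V: 9+6+9+8 = 32
H→B→Q→V→L: 9+6+17+8 = 40
H→B→V→L→Q: 9+15+8+9 = 41
H→B→V→Q→L: 9+15+17+9 = 50
H→L→B→Q→V: 6+7+6+17 = 36
H→L→B→V→Q: 6+7+15+17 = 45
H→L→Q→B→V: 6+9+6+15 = 36
H→L→Q→V→B: 6+9+17+15 = 47
H→L→V→B→Q: 6+8+15+6 = 35
H→L→V→Q→B: 6+8+17+6 = 37
H→Q→B→L→V: 7+6+7+8 = 28
H→Q→B→V→L: 7+6+15+8 = 36
… (10 more)
The minimum is 28.
One shortest path: H → Q → B → L → V.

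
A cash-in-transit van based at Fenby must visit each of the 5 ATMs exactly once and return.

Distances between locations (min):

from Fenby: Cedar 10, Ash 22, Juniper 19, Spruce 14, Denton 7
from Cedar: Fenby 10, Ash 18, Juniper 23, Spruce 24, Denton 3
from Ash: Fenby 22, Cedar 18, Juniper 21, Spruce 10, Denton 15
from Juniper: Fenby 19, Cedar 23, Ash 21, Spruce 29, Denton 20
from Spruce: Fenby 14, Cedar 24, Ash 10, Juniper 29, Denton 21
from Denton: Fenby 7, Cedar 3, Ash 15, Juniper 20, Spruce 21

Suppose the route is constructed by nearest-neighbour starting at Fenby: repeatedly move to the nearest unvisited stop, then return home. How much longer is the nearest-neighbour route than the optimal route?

From Fenby: Denton=7, Cedar=10, Spruce=14, Juniper=19, Ash=22 → choose Denton (7).
From Denton: Cedar=3, Ash=15, Juniper=20, Spruce=21 → choose Cedar (3).
From Cedar: Ash=18, Juniper=23, Spruce=24 → choose Ash (18).
From Ash: Spruce=10, Juniper=21 → choose Spruce (10).
From Spruce: Juniper=29 → choose Juniper (29).
NN route Fenby → Denton → Cedar → Ash → Spruce → Juniper → Fenby costs 86.
Optimal: Fenby → Cedar → Denton → Juniper → Ash → Spruce → Fenby costs 78 (by enumerating all 60 distinct tours).
Excess = 86 − 78 = 8.

Excess over optimum: 8 min.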